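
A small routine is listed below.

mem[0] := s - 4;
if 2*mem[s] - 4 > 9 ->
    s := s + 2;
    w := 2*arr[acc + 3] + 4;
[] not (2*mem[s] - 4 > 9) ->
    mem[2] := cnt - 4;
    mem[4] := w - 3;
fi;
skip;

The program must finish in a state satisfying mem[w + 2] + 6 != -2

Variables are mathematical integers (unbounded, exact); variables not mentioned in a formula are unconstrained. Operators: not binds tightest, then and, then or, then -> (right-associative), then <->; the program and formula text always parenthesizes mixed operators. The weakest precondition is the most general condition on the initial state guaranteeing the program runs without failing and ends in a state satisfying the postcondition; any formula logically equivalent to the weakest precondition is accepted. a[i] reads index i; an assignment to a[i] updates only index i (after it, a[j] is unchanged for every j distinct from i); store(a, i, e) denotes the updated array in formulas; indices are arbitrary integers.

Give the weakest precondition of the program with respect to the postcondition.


Working backward. After the program, the postcondition mem[w + 2] + 6 != -2 must hold; in canonical form it is mem[w + 2] != -8.
Before skip: mem[w + 2] != -8
Then branch requires mem[2*arr[acc + 3] + 6] != -8; else branch requires store(store(mem, 2, cnt - 4), 4, w - 3)[w + 2] != -8.
Before the if: (2*mem[s] > 13 -> mem[2*arr[acc + 3] + 6] != -8) and ((not (2*mem[s] > 13)) -> store(store(mem, 2, cnt - 4), 4, w - 3)[w + 2] != -8)
Before mem[0] := s - 4: (2*store(mem, 0, s - 4)[s] > 13 -> store(mem, 0, s - 4)[2*arr[acc + 3] + 6] != -8) and ((not (2*store(mem, 0, s - 4)[s] > 13)) -> store(store(store(mem, 0, s - 4), 2, cnt - 4), 4, w - 3)[w + 2] != -8)
Answer: WP = (2*store(mem, 0, s - 4)[s] > 13 -> store(mem, 0, s - 4)[2*arr[acc + 3] + 6] != -8) and ((not (2*store(mem, 0, s - 4)[s] > 13)) -> store(store(store(mem, 0, s - 4), 2, cnt - 4), 4, w - 3)[w + 2] != -8)


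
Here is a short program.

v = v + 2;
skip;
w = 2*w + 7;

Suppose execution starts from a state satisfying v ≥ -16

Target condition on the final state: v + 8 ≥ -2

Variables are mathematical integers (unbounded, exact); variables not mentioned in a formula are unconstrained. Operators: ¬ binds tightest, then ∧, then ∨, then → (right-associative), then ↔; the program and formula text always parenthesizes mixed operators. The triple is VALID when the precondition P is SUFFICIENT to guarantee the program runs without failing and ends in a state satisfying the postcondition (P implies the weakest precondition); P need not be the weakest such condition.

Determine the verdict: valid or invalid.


Working backward. After the program, the postcondition v + 8 ≥ -2 must hold; in canonical form it is v ≥ -10.
Before w := 2*w + 7: v ≥ -10
Before skip: v ≥ -10
Before v := v + 2: v ≥ -12
The weakest precondition is v ≥ -12.
Check whether v ≥ -16 implies it.
Countermodel: at the initial state v = -16, the precondition holds but the weakest precondition fails.
Answer: invalid


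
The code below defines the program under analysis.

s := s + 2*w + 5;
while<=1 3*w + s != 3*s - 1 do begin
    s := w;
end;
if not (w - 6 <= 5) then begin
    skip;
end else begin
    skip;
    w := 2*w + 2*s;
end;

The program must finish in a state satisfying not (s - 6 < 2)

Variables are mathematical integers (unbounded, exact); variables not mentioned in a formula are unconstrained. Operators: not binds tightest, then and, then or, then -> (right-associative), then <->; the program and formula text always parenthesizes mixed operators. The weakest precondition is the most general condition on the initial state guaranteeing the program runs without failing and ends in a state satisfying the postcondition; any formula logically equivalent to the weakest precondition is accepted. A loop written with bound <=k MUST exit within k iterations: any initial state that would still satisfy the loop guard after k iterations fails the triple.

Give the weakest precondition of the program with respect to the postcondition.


Working backward. After the program, the postcondition not (s - 6 < 2) must hold; in canonical form it is not (s < 8).
Then branch requires not (s < 8); else branch requires not (s < 8).
Before the if: ((not (w <= 11)) -> (not (s < 8))) and (w <= 11 -> (not (s < 8)))
Before the loop (bound <=1), unroll the exhaustion recursion (WP_0 = exit-now case; WP_j = one more guarded iteration, up to j = 1):
  WP_0: (not (3*w != 2*s - 1)) and ((not (w <= 11)) -> (not (s < 8))) and (w <= 11 -> (not (s < 8)))
  WP_1: (3*w != 2*s - 1 -> ((not (w != -1)) and ((not (w <= 11)) -> (not (w < 8))) and (w <= 11 -> (not (w < 8))))) and ((not (3*w != 2*s - 1)) -> (((not (w <= 11)) -> (not (s < 8))) and (w <= 11 -> (not (s < 8)))))
So before the loop: (3*w != 2*s - 1 -> ((not (w != -1)) and ((not (w <= 11)) -> (not (w < 8))) and (w <= 11 -> (not (w < 8))))) and ((not (3*w != 2*s - 1)) -> (((not (w <= 11)) -> (not (s < 8))) and (w <= 11 -> (not (s < 8)))))
Before s := s + 2*w + 5: (2*s + w != -9 -> ((not (w != -1)) and ((not (w <= 11)) -> (not (w < 8))) and (w <= 11 -> (not (w < 8))))) and ((not (2*s + w != -9)) -> (((not (w <= 11)) -> (not (s + 2*w < 3))) and (w <= 11 -> (not (s + 2*w < 3)))))
Answer: WP = (2*s + w != -9 -> ((not (w != -1)) and ((not (w <= 11)) -> (not (w < 8))) and (w <= 11 -> (not (w < 8))))) and ((not (2*s + w != -9)) -> (((not (w <= 11)) -> (not (s + 2*w < 3))) and (w <= 11 -> (not (s + 2*w < 3)))))


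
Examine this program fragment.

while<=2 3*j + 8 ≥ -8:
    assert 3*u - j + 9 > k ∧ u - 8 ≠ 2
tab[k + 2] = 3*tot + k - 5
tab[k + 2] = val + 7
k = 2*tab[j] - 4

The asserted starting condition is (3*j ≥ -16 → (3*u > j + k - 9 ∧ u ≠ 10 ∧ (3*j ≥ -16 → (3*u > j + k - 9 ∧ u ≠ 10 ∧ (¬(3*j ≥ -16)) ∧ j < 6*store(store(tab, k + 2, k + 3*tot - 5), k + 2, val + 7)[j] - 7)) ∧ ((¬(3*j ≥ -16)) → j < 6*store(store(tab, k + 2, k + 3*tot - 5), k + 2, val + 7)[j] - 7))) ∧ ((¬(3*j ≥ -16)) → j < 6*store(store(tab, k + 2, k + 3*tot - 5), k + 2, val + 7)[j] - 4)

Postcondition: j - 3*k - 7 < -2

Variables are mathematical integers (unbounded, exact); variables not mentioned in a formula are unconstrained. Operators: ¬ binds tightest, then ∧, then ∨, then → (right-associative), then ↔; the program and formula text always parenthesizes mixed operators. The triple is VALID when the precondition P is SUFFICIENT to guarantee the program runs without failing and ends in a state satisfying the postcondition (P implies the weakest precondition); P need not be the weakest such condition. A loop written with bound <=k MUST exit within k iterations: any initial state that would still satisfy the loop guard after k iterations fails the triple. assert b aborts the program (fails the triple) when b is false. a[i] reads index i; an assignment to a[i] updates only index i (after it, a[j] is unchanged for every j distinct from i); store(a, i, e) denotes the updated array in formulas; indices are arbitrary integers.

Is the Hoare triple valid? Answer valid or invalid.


Working backward. After the program, the postcondition j - 3*k - 7 < -2 must hold; in canonical form it is j < 3*k + 5.
Before k := 2*tab[j] - 4: j < 6*tab[j] - 7
Before tab[k + 2] := val + 7: j < 6*store(tab, k + 2, val + 7)[j] - 7
Before tab[k + 2] := 3*tot + k - 5: j < 6*store(store(tab, k + 2, k + 3*tot - 5), k + 2, val + 7)[j] - 7
Before the loop (bound <=2), unroll the exhaustion recursion (WP_0 = exit-now case; WP_j = one more guarded iteration, up to j = 2):
  WP_0: (¬(3*j ≥ -16)) ∧ j < 6*store(store(tab, k + 2, k + 3*tot - 5), k + 2, val + 7)[j] - 7
  WP_1: (3*j ≥ -16 → (3*u > j + k - 9 ∧ u ≠ 10 ∧ (¬(3*j ≥ -16)) ∧ j < 6*store(store(tab, k + 2, k + 3*tot - 5), k + 2, val + 7)[j] - 7)) ∧ ((¬(3*j ≥ -16)) → j < 6*store(store(tab, k + 2, k + 3*tot - 5), k + 2, val + 7)[j] - 7)
  WP_2: (3*j ≥ -16 → (3*u > j + k - 9 ∧ u ≠ 10 ∧ (3*j ≥ -16 → (3*u > j + k - 9 ∧ u ≠ 10 ∧ (¬(3*j ≥ -16)) ∧ j < 6*store(store(tab, k + 2, k + 3*tot - 5), k + 2, val + 7)[j] - 7)) ∧ ((¬(3*j ≥ -16)) → j < 6*store(store(tab, k + 2, k + 3*tot - 5), k + 2, val + 7)[j] - 7))) ∧ ((¬(3*j ≥ -16)) → j < 6*store(store(tab, k + 2, k + 3*tot - 5), k + 2, val + 7)[j] - 7)
So before the loop: (3*j ≥ -16 → (3*u > j + k - 9 ∧ u ≠ 10 ∧ (3*j ≥ -16 → (3*u > j + k - 9 ∧ u ≠ 10 ∧ (¬(3*j ≥ -16)) ∧ j < 6*store(store(tab, k + 2, k + 3*tot - 5), k + 2, val + 7)[j] - 7)) ∧ ((¬(3*j ≥ -16)) → j < 6*store(store(tab, k + 2, k + 3*tot - 5), k + 2, val + 7)[j] - 7))) ∧ ((¬(3*j ≥ -16)) → j < 6*store(store(tab, k + 2, k + 3*tot - 5), k + 2, val + 7)[j] - 7)
The weakest precondition is (3*j ≥ -16 → (3*u > j + k - 9 ∧ u ≠ 10 ∧ (3*j ≥ -16 → (3*u > j + k - 9 ∧ u ≠ 10 ∧ (¬(3*j ≥ -16)) ∧ j < 6*store(store(tab, k + 2, k + 3*tot - 5), k + 2, val + 7)[j] - 7)) ∧ ((¬(3*j ≥ -16)) → j < 6*store(store(tab, k + 2, k + 3*tot - 5), k + 2, val + 7)[j] - 7))) ∧ ((¬(3*j ≥ -16)) → j < 6*store(store(tab, k + 2, k + 3*tot - 5), k + 2, val + 7)[j] - 7).
Check whether (3*j ≥ -16 → (3*u > j + k - 9 ∧ u ≠ 10 ∧ (3*j ≥ -16 → (3*u > j + k - 9 ∧ u ≠ 10 ∧ (¬(3*j ≥ -16)) ∧ j < 6*store(store(tab, k + 2, k + 3*tot - 5), k + 2, val + 7)[j] - 7)) ∧ ((¬(3*j ≥ -16)) → j < 6*store(store(tab, k + 2, k + 3*tot - 5), k + 2, val + 7)[j] - 7))) ∧ ((¬(3*j ≥ -16)) → j < 6*store(store(tab, k + 2, k + 3*tot - 5), k + 2, val + 7)[j] - 4) implies it.
Countermodel: at the initial state j = -6, k = -2, tab = {[-6] = 0, [0] = 0, elsewhere 0}, tot = 0, u = 0, val = -7, the precondition holds but the weakest precondition fails.
Answer: invalid


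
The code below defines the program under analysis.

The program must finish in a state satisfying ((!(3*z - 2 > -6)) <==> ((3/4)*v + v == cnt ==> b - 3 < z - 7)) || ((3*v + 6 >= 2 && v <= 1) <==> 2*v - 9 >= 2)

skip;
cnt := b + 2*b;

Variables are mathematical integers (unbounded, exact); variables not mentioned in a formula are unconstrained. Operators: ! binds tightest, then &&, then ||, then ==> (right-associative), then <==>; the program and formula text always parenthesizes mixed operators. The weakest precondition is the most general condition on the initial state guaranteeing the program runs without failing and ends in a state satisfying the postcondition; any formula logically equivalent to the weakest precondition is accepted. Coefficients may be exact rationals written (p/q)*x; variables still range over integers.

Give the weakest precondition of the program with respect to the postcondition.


Working backward. After the program, the postcondition ((!(3*z - 2 > -6)) <==> ((3/4)*v + v == cnt ==> b - 3 < z - 7)) || ((3*v + 6 >= 2 && v <= 1) <==> 2*v - 9 >= 2) must hold; in canonical form it is ((!(3*z > -4)) <==> ((7/4)*v == cnt ==> b < z - 4)) || ((3*v >= -4 && v <= 1) <==> 2*v >= 11).
Before cnt := b + 2*b: ((!(3*z > -4)) <==> ((7/4)*v == 3*b ==> b < z - 4)) || ((3*v >= -4 && v <= 1) <==> 2*v >= 11)
Before skip: ((!(3*z > -4)) <==> ((7/4)*v == 3*b ==> b < z - 4)) || ((3*v >= -4 && v <= 1) <==> 2*v >= 11)
Answer: WP = ((!(3*z > -4)) <==> ((7/4)*v == 3*b ==> b < z - 4)) || ((3*v >= -4 && v <= 1) <==> 2*v >= 11)


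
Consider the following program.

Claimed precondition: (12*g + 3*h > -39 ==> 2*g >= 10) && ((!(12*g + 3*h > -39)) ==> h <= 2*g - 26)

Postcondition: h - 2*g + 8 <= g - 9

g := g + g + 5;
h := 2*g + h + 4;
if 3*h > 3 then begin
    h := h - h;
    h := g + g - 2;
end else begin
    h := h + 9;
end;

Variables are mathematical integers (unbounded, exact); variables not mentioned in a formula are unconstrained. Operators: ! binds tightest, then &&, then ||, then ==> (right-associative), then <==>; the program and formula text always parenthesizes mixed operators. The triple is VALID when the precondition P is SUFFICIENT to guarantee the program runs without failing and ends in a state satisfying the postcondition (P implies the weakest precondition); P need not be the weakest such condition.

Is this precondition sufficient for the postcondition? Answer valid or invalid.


Working backward. After the program, the postcondition h - 2*g + 8 <= g - 9 must hold; in canonical form it is h <= 3*g - 17.
Then branch requires g >= 15; else branch requires h <= 3*g - 26.
Before the if: (3*h > 3 ==> g >= 15) && ((!(3*h > 3)) ==> h <= 3*g - 26)
Before h := 2*g + h + 4: (6*g + 3*h > -9 ==> g >= 15) && ((!(6*g + 3*h > -9)) ==> h <= g - 30)
Before g := g + g + 5: (12*g + 3*h > -39 ==> 2*g >= 10) && ((!(12*g + 3*h > -39)) ==> h <= 2*g - 25)
The weakest precondition is (12*g + 3*h > -39 ==> 2*g >= 10) && ((!(12*g + 3*h > -39)) ==> h <= 2*g - 25).
Check whether (12*g + 3*h > -39 ==> 2*g >= 10) && ((!(12*g + 3*h > -39)) ==> h <= 2*g - 26) implies it.
Every state satisfying the precondition satisfies the weakest precondition: the implication holds.
Answer: valid


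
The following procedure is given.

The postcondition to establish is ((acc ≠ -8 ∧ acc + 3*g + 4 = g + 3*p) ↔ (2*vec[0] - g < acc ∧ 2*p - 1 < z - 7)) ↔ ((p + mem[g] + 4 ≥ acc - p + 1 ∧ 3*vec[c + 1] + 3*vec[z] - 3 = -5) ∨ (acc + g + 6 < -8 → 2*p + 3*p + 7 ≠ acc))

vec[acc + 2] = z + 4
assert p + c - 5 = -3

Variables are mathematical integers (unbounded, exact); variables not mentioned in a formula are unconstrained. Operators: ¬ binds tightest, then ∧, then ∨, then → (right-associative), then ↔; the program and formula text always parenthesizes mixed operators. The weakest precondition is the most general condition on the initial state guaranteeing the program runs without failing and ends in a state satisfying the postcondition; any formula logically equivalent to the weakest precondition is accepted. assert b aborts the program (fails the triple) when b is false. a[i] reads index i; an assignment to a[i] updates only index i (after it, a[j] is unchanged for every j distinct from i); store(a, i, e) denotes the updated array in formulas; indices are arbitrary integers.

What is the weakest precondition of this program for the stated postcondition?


Working backward. After the program, the postcondition ((acc ≠ -8 ∧ acc + 3*g + 4 = g + 3*p) ↔ (2*vec[0] - g < acc ∧ 2*p - 1 < z - 7)) ↔ ((p + mem[g] + 4 ≥ acc - p + 1 ∧ 3*vec[c + 1] + 3*vec[z] - 3 = -5) ∨ (acc + g + 6 < -8 → 2*p + 3*p + 7 ≠ acc)) must hold; in canonical form it is ((acc ≠ -8 ∧ acc + 2*g = 3*p - 4) ↔ (2*vec[0] < acc + g ∧ 2*p < z - 6)) ↔ ((mem[g] + 2*p ≥ acc - 3 ∧ 3*vec[c + 1] + 3*vec[z] = -2) ∨ (acc + g < -14 → 5*p ≠ acc - 7)).
Before assert p + c - 5 = -3: c + p = 2 ∧ (((acc ≠ -8 ∧ acc + 2*g = 3*p - 4) ↔ (2*vec[0] < acc + g ∧ 2*p < z - 6)) ↔ ((mem[g] + 2*p ≥ acc - 3 ∧ 3*vec[c + 1] + 3*vec[z] = -2) ∨ (acc + g < -14 → 5*p ≠ acc - 7)))
Before vec[acc + 2] := z + 4: c + p = 2 ∧ (((acc ≠ -8 ∧ acc + 2*g = 3*p - 4) ↔ (2*store(vec, acc + 2, z + 4)[0] < acc + g ∧ 2*p < z - 6)) ↔ ((mem[g] + 2*p ≥ acc - 3 ∧ 3*store(vec, acc + 2, z + 4)[c + 1] + 3*store(vec, acc + 2, z + 4)[z] = -2) ∨ (acc + g < -14 → 5*p ≠ acc - 7)))
Answer: WP = c + p = 2 ∧ (((acc ≠ -8 ∧ acc + 2*g = 3*p - 4) ↔ (2*store(vec, acc + 2, z + 4)[0] < acc + g ∧ 2*p < z - 6)) ↔ ((mem[g] + 2*p ≥ acc - 3 ∧ 3*store(vec, acc + 2, z + 4)[c + 1] + 3*store(vec, acc + 2, z + 4)[z] = -2) ∨ (acc + g < -14 → 5*p ≠ acc - 7)))


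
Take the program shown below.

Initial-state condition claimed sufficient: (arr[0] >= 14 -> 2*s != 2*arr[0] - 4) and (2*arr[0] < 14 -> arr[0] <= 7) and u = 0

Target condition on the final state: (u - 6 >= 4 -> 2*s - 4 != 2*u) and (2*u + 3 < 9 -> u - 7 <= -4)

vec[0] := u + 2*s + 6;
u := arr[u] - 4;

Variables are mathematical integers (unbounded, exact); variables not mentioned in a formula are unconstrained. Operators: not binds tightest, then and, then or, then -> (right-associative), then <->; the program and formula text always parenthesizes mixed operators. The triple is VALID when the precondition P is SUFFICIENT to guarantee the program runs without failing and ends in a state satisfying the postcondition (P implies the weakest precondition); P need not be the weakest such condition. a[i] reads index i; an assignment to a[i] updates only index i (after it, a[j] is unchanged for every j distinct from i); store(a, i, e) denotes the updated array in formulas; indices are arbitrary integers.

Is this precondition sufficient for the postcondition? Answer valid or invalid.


Working backward. After the program, the postcondition (u - 6 >= 4 -> 2*s - 4 != 2*u) and (2*u + 3 < 9 -> u - 7 <= -4) must hold; in canonical form it is (u >= 10 -> 2*s != 2*u + 4) and (2*u < 6 -> u <= 3).
Before u := arr[u] - 4: (arr[u] >= 14 -> 2*s != 2*arr[u] - 4) and (2*arr[u] < 14 -> arr[u] <= 7)
Before vec[0] := u + 2*s + 6: (arr[u] >= 14 -> 2*s != 2*arr[u] - 4) and (2*arr[u] < 14 -> arr[u] <= 7)
The weakest precondition is (arr[u] >= 14 -> 2*s != 2*arr[u] - 4) and (2*arr[u] < 14 -> arr[u] <= 7).
Check whether (arr[0] >= 14 -> 2*s != 2*arr[0] - 4) and (2*arr[0] < 14 -> arr[0] <= 7) and u = 0 implies it.
Every state satisfying the precondition satisfies the weakest precondition: the implication holds.
Answer: valid


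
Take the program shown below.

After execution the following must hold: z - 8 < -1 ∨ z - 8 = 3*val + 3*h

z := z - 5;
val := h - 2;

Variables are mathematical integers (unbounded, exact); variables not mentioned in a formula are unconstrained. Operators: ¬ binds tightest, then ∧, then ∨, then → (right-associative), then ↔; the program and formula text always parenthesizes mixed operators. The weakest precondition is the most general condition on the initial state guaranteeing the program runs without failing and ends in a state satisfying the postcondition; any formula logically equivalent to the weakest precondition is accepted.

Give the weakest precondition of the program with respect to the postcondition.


Working backward. After the program, the postcondition z - 8 < -1 ∨ z - 8 = 3*val + 3*h must hold; in canonical form it is z < 7 ∨ z = 3*h + 3*val + 8.
Before val := h - 2: z < 7 ∨ z = 6*h + 2
Before z := z - 5: z < 12 ∨ z = 6*h + 7
Answer: WP = z < 12 ∨ z = 6*h + 7


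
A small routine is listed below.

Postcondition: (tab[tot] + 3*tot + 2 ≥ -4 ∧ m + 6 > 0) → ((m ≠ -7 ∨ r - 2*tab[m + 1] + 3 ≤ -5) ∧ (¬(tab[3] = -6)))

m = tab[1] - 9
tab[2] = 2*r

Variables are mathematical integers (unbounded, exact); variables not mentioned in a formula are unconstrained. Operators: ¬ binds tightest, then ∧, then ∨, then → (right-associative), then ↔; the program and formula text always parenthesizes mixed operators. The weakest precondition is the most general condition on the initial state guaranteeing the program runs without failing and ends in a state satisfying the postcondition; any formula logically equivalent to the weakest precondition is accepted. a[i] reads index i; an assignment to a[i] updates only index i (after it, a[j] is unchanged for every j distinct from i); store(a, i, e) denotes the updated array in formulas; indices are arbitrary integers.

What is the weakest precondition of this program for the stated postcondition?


Working backward. After the program, the postcondition (tab[tot] + 3*tot + 2 ≥ -4 ∧ m + 6 > 0) → ((m ≠ -7 ∨ r - 2*tab[m + 1] + 3 ≤ -5) ∧ (¬(tab[3] = -6))) must hold; in canonical form it is (tab[tot] + 3*tot ≥ -6 ∧ m > -6) → ((m ≠ -7 ∨ r ≤ 2*tab[m + 1] - 8) ∧ (¬(tab[3] = -6))).
Before tab[2] := 2*r: (store(tab, 2, 2*r)[tot] + 3*tot ≥ -6 ∧ m > -6) → ((m ≠ -7 ∨ r ≤ 2*store(tab, 2, 2*r)[m + 1] - 8) ∧ (¬(tab[3] = -6)))
Before m := tab[1] - 9: (store(tab, 2, 2*r)[tot] + 3*tot ≥ -6 ∧ tab[1] > 3) → ((tab[1] ≠ 2 ∨ r ≤ 2*store(tab, 2, 2*r)[tab[1] - 8] - 8) ∧ (¬(tab[3] = -6)))
Answer: WP = (store(tab, 2, 2*r)[tot] + 3*tot ≥ -6 ∧ tab[1] > 3) → ((tab[1] ≠ 2 ∨ r ≤ 2*store(tab, 2, 2*r)[tab[1] - 8] - 8) ∧ (¬(tab[3] = -6)))


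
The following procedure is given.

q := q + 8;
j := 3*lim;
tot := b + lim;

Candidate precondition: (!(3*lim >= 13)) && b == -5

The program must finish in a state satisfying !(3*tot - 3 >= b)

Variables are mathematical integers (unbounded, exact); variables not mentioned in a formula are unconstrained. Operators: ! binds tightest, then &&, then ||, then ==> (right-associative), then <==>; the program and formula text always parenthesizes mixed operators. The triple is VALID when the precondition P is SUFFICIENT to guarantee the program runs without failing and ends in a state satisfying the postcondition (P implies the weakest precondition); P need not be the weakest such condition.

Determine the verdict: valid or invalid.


Working backward. After the program, the postcondition !(3*tot - 3 >= b) must hold; in canonical form it is !(3*tot >= b + 3).
Before tot := b + lim: !(2*b + 3*lim >= 3)
Before j := 3*lim: !(2*b + 3*lim >= 3)
Before q := q + 8: !(2*b + 3*lim >= 3)
The weakest precondition is !(2*b + 3*lim >= 3).
Check whether (!(3*lim >= 13)) && b == -5 implies it.
Every state satisfying the precondition satisfies the weakest precondition: the implication holds.
Answer: valid


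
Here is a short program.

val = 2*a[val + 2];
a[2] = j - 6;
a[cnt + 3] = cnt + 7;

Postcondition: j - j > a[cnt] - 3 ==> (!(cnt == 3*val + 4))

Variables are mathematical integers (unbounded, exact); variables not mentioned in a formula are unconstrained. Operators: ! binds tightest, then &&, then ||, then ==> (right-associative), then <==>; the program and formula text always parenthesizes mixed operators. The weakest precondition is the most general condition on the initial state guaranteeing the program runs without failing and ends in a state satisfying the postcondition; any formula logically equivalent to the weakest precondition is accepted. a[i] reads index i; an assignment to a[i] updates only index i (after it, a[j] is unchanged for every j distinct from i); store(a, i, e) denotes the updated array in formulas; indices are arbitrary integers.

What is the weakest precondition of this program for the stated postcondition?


Working backward. After the program, the postcondition j - j > a[cnt] - 3 ==> (!(cnt == 3*val + 4)) must hold; in canonical form it is a[cnt] < 3 ==> (!(cnt == 3*val + 4)).
Before a[cnt + 3] := cnt + 7: store(a, cnt + 3, cnt + 7)[cnt] < 3 ==> (!(cnt == 3*val + 4))
Before a[2] := j - 6: store(store(a, 2, j - 6), cnt + 3, cnt + 7)[cnt] < 3 ==> (!(cnt == 3*val + 4))
Before val := 2*a[val + 2]: store(store(a, 2, j - 6), cnt + 3, cnt + 7)[cnt] < 3 ==> (!(cnt == 6*a[val + 2] + 4))
Answer: WP = store(store(a, 2, j - 6), cnt + 3, cnt + 7)[cnt] < 3 ==> (!(cnt == 6*a[val + 2] + 4))


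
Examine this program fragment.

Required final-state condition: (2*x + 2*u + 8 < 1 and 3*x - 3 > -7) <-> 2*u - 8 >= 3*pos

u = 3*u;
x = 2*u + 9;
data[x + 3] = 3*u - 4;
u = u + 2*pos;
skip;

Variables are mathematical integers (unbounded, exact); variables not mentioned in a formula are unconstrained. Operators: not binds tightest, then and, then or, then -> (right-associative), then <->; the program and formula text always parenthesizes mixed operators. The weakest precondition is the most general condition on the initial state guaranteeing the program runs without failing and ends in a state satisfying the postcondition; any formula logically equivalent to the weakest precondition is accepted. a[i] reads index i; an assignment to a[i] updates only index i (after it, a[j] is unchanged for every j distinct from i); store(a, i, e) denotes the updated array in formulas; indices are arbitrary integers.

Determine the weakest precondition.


Working backward. After the program, the postcondition (2*x + 2*u + 8 < 1 and 3*x - 3 > -7) <-> 2*u - 8 >= 3*pos must hold; in canonical form it is (2*u + 2*x < -7 and 3*x > -4) <-> 2*u >= 3*pos + 8.
Before skip: (2*u + 2*x < -7 and 3*x > -4) <-> 2*u >= 3*pos + 8
Before u := u + 2*pos: (4*pos + 2*u + 2*x < -7 and 3*x > -4) <-> pos + 2*u >= 8
Before data[x + 3] := 3*u - 4: (4*pos + 2*u + 2*x < -7 and 3*x > -4) <-> pos + 2*u >= 8
Before x := 2*u + 9: (4*pos + 6*u < -25 and 6*u > -31) <-> pos + 2*u >= 8
Before u := 3*u: (4*pos + 18*u < -25 and 18*u > -31) <-> pos + 6*u >= 8
Answer: WP = (4*pos + 18*u < -25 and 18*u > -31) <-> pos + 6*u >= 8


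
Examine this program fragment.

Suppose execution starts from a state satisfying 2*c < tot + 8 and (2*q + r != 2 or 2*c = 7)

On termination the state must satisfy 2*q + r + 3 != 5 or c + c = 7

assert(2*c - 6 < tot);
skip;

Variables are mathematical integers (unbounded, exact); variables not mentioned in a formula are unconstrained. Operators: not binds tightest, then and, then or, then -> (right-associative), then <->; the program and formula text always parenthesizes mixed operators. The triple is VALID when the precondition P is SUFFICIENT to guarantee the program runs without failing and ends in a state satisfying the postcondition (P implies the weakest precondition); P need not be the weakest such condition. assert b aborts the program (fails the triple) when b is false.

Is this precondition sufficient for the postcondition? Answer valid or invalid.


Working backward. After the program, the postcondition 2*q + r + 3 != 5 or c + c = 7 must hold; in canonical form it is 2*q + r != 2 or 2*c = 7.
Before skip: 2*q + r != 2 or 2*c = 7
Before assert 2*c - 6 < tot: 2*c < tot + 6 and (2*q + r != 2 or 2*c = 7)
The weakest precondition is 2*c < tot + 6 and (2*q + r != 2 or 2*c = 7).
Check whether 2*c < tot + 8 and (2*q + r != 2 or 2*c = 7) implies it.
Countermodel: at the initial state c = 0, q = 0, r = 3, tot = -6, the precondition holds but the weakest precondition fails.
Answer: invalid


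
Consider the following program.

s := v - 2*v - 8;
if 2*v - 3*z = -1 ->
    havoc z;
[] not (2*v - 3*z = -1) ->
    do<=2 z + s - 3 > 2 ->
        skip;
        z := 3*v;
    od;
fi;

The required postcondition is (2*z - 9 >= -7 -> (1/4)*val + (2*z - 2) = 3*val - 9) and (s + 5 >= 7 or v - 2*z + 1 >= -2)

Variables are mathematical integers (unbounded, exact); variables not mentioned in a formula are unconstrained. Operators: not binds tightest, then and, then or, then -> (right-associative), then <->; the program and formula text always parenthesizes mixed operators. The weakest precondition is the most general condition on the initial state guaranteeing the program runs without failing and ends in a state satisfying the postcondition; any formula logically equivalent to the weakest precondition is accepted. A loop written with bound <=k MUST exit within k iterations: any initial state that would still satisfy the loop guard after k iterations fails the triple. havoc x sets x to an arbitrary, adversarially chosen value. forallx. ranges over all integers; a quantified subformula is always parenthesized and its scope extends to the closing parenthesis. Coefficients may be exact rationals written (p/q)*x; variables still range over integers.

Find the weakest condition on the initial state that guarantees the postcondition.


Working backward. After the program, the postcondition (2*z - 9 >= -7 -> (1/4)*val + (2*z - 2) = 3*val - 9) and (s + 5 >= 7 or v - 2*z + 1 >= -2) must hold; in canonical form it is (2*z >= 2 -> 2*z = (11/4)*val - 7) and (s >= 2 or v >= 2*z - 3).
Then branch requires forall z_1. ((2*z_1 >= 2 -> 2*z_1 = (11/4)*val - 7) and (s >= 2 or v >= 2*z_1 - 3)); else branch requires (s + z > 5 -> ((s + 3*v > 5 -> ((not (s + 3*v > 5)) and (6*v >= 2 -> 6*v = (11/4)*val - 7) and (s >= 2 or 5*v <= 3))) and ((not (s + 3*v > 5)) -> ((6*v >= 2 -> 6*v = (11/4)*val - 7) and (s >= 2 or 5*v <= 3))))) and ((not (s + z > 5)) -> ((2*z >= 2 -> 2*z = (11/4)*val - 7) and (s >= 2 or v >= 2*z - 3))).
Before the if: (2*v = 3*z - 1 -> (forall z_1. ((2*z_1 >= 2 -> 2*z_1 = (11/4)*val - 7) and (s >= 2 or v >= 2*z_1 - 3)))) and ((not (2*v = 3*z - 1)) -> ((s + z > 5 -> ((s + 3*v > 5 -> ((not (s + 3*v > 5)) and (6*v >= 2 -> 6*v = (11/4)*val - 7) and (s >= 2 or 5*v <= 3))) and ((not (s + 3*v > 5)) -> ((6*v >= 2 -> 6*v = (11/4)*val - 7) and (s >= 2 or 5*v <= 3))))) and ((not (s + z > 5)) -> ((2*z >= 2 -> 2*z = (11/4)*val - 7) and (s >= 2 or v >= 2*z - 3)))))
Before s := v - 2*v - 8: (2*v = 3*z - 1 -> (forall z_1. ((2*z_1 >= 2 -> 2*z_1 = (11/4)*val - 7) and (v <= -10 or v >= 2*z_1 - 3)))) and ((not (2*v = 3*z - 1)) -> ((z > v + 13 -> ((2*v > 13 -> ((not (2*v > 13)) and (6*v >= 2 -> 6*v = (11/4)*val - 7) and (v <= -10 or 5*v <= 3))) and ((not (2*v > 13)) -> ((6*v >= 2 -> 6*v = (11/4)*val - 7) and (v <= -10 or 5*v <= 3))))) and ((not (z > v + 13)) -> ((2*z >= 2 -> 2*z = (11/4)*val - 7) and (v <= -10 or v >= 2*z - 3)))))
Answer: WP = (2*v = 3*z - 1 -> (forall z_1. ((2*z_1 >= 2 -> 2*z_1 = (11/4)*val - 7) and (v <= -10 or v >= 2*z_1 - 3)))) and ((not (2*v = 3*z - 1)) -> ((z > v + 13 -> ((2*v > 13 -> ((not (2*v > 13)) and (6*v >= 2 -> 6*v = (11/4)*val - 7) and (v <= -10 or 5*v <= 3))) and ((not (2*v > 13)) -> ((6*v >= 2 -> 6*v = (11/4)*val - 7) and (v <= -10 or 5*v <= 3))))) and ((not (z > v + 13)) -> ((2*z >= 2 -> 2*z = (11/4)*val - 7) and (v <= -10 or v >= 2*z - 3)))))


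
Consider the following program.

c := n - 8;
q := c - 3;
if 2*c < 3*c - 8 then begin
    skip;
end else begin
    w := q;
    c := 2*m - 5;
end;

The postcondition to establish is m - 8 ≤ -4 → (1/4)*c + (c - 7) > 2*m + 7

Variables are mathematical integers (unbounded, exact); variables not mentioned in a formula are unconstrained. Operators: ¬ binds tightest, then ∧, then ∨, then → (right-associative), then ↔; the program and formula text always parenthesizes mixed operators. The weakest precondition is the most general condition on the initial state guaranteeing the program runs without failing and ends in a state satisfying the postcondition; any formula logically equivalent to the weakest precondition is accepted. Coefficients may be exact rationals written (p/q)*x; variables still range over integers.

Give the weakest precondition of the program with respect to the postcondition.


Working backward. After the program, the postcondition m - 8 ≤ -4 → (1/4)*c + (c - 7) > 2*m + 7 must hold; in canonical form it is m ≤ 4 → (5/4)*c > 2*m + 14.
Then branch requires m ≤ 4 → (5/4)*c > 2*m + 14; else branch requires m ≤ 4 → (1/2)*m > 81/4.
Before the if: (c > 8 → (m ≤ 4 → (5/4)*c > 2*m + 14)) ∧ ((¬(c > 8)) → (m ≤ 4 → (1/2)*m > 81/4))
Before q := c - 3: (c > 8 → (m ≤ 4 → (5/4)*c > 2*m + 14)) ∧ ((¬(c > 8)) → (m ≤ 4 → (1/2)*m > 81/4))
Before c := n - 8: (n > 16 → (m ≤ 4 → (5/4)*n > 2*m + 24)) ∧ ((¬(n > 16)) → (m ≤ 4 → (1/2)*m > 81/4))
Answer: WP = (n > 16 → (m ≤ 4 → (5/4)*n > 2*m + 24)) ∧ ((¬(n > 16)) → (m ≤ 4 → (1/2)*m > 81/4))


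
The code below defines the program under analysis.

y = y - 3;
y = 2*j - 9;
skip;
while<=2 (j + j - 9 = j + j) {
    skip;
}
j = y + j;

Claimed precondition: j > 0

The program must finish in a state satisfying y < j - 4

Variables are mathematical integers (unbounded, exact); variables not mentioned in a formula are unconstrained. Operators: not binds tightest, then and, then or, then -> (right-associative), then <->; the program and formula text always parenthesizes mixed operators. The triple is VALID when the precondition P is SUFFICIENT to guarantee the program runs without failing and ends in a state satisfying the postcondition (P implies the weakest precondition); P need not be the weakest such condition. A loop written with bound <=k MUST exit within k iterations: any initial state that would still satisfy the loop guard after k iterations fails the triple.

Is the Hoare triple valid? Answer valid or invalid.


Working backward. After the program, y < j - 4 must hold.
Before j := y + j: j > 4
Before the loop (bound <=2), unroll the exhaustion recursion (WP_0 = exit-now case; WP_j = one more guarded iteration, up to j = 2):
  WP_0: j > 4
  WP_1: j > 4
  WP_2: j > 4
So before the loop: j > 4
Before skip: j > 4
Before y := 2*j - 9: j > 4
Before y := y - 3: j > 4
The weakest precondition is j > 4.
Check whether j > 0 implies it.
Countermodel: at the initial state j = 1, the precondition holds but the weakest precondition fails.
Answer: invalid


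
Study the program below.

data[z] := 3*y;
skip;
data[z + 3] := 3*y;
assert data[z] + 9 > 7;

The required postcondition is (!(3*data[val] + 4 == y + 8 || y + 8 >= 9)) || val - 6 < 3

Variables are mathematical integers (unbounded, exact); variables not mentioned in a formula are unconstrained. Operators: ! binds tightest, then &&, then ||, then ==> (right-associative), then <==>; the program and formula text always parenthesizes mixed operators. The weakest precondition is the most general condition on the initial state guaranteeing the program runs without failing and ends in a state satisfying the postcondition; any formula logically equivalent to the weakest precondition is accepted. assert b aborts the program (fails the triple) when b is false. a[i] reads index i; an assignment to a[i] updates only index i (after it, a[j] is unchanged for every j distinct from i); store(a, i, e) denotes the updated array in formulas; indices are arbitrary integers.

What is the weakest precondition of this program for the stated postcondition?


Working backward. After the program, the postcondition (!(3*data[val] + 4 == y + 8 || y + 8 >= 9)) || val - 6 < 3 must hold; in canonical form it is (!(3*data[val] == y + 4 || y >= 1)) || val < 9.
Before assert data[z] + 9 > 7: data[z] > -2 && ((!(3*data[val] == y + 4 || y >= 1)) || val < 9)
Before data[z + 3] := 3*y: store(data, z + 3, 3*y)[z] > -2 && ((!(3*store(data, z + 3, 3*y)[val] == y + 4 || y >= 1)) || val < 9)
Before skip: store(data, z + 3, 3*y)[z] > -2 && ((!(3*store(data, z + 3, 3*y)[val] == y + 4 || y >= 1)) || val < 9)
Before data[z] := 3*y: store(store(data, z, 3*y), z + 3, 3*y)[z] > -2 && ((!(3*store(store(data, z, 3*y), z + 3, 3*y)[val] == y + 4 || y >= 1)) || val < 9)
Answer: WP = store(store(data, z, 3*y), z + 3, 3*y)[z] > -2 && ((!(3*store(store(data, z, 3*y), z + 3, 3*y)[val] == y + 4 || y >= 1)) || val < 9)


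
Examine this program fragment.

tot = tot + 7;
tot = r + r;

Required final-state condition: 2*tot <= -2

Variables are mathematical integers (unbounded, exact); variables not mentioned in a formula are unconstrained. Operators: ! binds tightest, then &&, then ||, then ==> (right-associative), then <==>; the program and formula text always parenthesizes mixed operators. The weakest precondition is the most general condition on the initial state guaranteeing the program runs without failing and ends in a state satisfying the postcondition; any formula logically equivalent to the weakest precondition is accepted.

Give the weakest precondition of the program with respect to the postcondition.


Working backward. After the program, 2*tot <= -2 must hold.
Before tot := r + r: 4*r <= -2
Before tot := tot + 7: 4*r <= -2
Answer: WP = 4*r <= -2


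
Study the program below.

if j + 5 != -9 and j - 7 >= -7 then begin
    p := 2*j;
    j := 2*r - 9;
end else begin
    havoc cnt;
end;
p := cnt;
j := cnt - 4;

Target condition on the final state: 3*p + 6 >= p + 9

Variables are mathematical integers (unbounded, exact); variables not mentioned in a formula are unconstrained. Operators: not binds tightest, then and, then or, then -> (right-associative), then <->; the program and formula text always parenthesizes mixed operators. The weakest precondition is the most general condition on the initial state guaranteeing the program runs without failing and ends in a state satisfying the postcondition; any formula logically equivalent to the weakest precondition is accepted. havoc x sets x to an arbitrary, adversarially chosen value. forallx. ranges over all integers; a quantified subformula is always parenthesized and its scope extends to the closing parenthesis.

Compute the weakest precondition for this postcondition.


Working backward. After the program, the postcondition 3*p + 6 >= p + 9 must hold; in canonical form it is 2*p >= 3.
Before j := cnt - 4: 2*p >= 3
Before p := cnt: 2*cnt >= 3
Then branch requires 2*cnt >= 3; else branch requires forall cnt_1. 2*cnt_1 >= 3.
Before the if: ((j != -14 and j >= 0) -> 2*cnt >= 3) and ((not (j != -14 and j >= 0)) -> (forall cnt_1. 2*cnt_1 >= 3))
Answer: WP = ((j != -14 and j >= 0) -> 2*cnt >= 3) and ((not (j != -14 and j >= 0)) -> (forall cnt_1. 2*cnt_1 >= 3))


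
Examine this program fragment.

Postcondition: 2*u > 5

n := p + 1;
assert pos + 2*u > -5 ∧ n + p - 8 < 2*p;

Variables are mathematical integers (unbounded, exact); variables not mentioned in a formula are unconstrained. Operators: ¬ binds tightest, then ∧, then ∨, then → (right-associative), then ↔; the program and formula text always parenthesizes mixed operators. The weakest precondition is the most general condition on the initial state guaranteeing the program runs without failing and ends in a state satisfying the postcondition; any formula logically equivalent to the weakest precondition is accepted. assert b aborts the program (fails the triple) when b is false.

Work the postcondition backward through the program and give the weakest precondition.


Working backward. After the program, 2*u > 5 must hold.
Before assert pos + 2*u > -5 ∧ n + p - 8 < 2*p: pos + 2*u > -5 ∧ n < p + 8 ∧ 2*u > 5
Before n := p + 1: pos + 2*u > -5 ∧ 2*u > 5
Answer: WP = pos + 2*u > -5 ∧ 2*u > 5


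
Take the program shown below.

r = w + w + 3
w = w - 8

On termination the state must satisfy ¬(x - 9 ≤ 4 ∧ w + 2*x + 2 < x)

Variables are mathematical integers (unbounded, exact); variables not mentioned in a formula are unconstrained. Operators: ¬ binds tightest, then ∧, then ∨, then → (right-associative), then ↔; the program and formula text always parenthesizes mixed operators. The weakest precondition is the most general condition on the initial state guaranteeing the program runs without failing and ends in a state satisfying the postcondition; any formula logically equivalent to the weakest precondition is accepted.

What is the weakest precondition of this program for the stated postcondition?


Working backward. After the program, the postcondition ¬(x - 9 ≤ 4 ∧ w + 2*x + 2 < x) must hold; in canonical form it is ¬(x ≤ 13 ∧ w + x < -2).
Before w := w - 8: ¬(x ≤ 13 ∧ w + x < 6)
Before r := w + w + 3: ¬(x ≤ 13 ∧ w + x < 6)
Answer: WP = ¬(x ≤ 13 ∧ w + x < 6)


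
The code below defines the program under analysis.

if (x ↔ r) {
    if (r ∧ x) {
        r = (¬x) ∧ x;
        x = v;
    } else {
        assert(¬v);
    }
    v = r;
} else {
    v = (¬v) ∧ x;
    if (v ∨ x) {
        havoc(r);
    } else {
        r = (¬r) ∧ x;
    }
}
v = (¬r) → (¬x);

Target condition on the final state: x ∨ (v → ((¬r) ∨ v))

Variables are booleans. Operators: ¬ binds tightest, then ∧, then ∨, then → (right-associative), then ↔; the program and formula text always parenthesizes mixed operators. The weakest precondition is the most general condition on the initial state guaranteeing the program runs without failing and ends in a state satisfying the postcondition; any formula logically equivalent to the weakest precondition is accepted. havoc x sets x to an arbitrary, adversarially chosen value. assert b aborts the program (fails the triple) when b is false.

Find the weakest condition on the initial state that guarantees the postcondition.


Working backward. After the program, x ∨ (v → ((¬r) ∨ v)) must hold.
Before v := (¬r) → (¬x): x ∨ (((¬r) → (¬x)) → ((¬r) ∨ ((¬r) → (¬x))))
Then branch requires (¬(r ∧ x)) → ((¬v) ∧ (x ∨ (((¬r) → (¬x)) → ((¬r) ∨ ((¬r) → (¬x)))))); else branch requires (¬(((¬v) ∧ x) ∨ x)) → (x ∨ (((¬((¬r) ∧ x)) → (¬x)) → ((¬((¬r) ∧ x)) ∨ ((¬((¬r) ∧ x)) → (¬x))))).
Before the if: ((x ↔ r) → ((¬(r ∧ x)) → ((¬v) ∧ (x ∨ (((¬r) → (¬x)) → ((¬r) ∨ ((¬r) → (¬x)))))))) ∧ ((¬(x ↔ r)) → ((¬(((¬v) ∧ x) ∨ x)) → (x ∨ (((¬((¬r) ∧ x)) → (¬x)) → ((¬((¬r) ∧ x)) ∨ ((¬((¬r) ∧ x)) → (¬x)))))))
Answer: WP = ((x ↔ r) → ((¬(r ∧ x)) → ((¬v) ∧ (x ∨ (((¬r) → (¬x)) → ((¬r) ∨ ((¬r) → (¬x)))))))) ∧ ((¬(x ↔ r)) → ((¬(((¬v) ∧ x) ∨ x)) → (x ∨ (((¬((¬r) ∧ x)) → (¬x)) → ((¬((¬r) ∧ x)) ∨ ((¬((¬r) ∧ x)) → (¬x)))))))
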